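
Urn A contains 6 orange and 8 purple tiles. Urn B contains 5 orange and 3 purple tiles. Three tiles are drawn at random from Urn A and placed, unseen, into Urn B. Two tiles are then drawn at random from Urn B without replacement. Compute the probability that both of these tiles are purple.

Condition on how many of the transferred tiles are purple (from Urn A: 8 purple of 14; then Urn B has 11 total).
  0 purple: C(8,0)C(6,3)/C(14,3) = 5/91; then P = C(3,2)/C(11,2) = 3/55
  1 purple: C(8,1)C(6,2)/C(14,3) = 30/91; then P = C(4,2)/C(11,2) = 6/55
  2 purple: C(8,2)C(6,1)/C(14,3) = 6/13; then P = C(5,2)/C(11,2) = 2/11
  3 purple: C(8,3)C(6,0)/C(14,3) = 2/13; then P = C(6,2)/C(11,2) = 3/11
P(both purple) = 15/91 ≈ 0.1648.

15/91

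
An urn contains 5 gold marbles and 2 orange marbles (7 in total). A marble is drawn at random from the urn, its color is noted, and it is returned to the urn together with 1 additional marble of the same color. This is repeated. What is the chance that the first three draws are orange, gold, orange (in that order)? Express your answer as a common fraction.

Track the composition after each reinforcement of +1.
P = (2/7) · (5/8) · (3/9) = 5/84 ≈ 0.0595.

5/84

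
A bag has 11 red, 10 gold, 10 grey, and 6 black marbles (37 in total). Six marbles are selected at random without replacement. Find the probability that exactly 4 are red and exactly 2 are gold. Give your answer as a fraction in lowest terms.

225/35224

Unordered draws without replacement: count favorable combinations over C(37,6).
Favorable = C(11,4) · C(10,2) · C(10,0) · C(6,0) = 14850; total = C(37,6) = 2324784.
P = 14850/2324784 = 225/35224 ≈ 0.0064.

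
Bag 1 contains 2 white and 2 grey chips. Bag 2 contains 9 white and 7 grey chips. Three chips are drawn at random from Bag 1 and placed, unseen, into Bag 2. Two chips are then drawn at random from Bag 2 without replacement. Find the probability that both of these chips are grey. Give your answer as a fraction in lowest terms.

Condition on how many of the transferred chips are grey (from Bag 1: 2 grey of 4; then Bag 2 has 19 total).
  1 grey: C(2,1)C(2,2)/C(4,3) = 1/2; then P = C(8,2)/C(19,2) = 28/171
  2 grey: C(2,2)C(2,1)/C(4,3) = 1/2; then P = C(9,2)/C(19,2) = 4/19
P(both grey) = 32/171 ≈ 0.1871.

32/171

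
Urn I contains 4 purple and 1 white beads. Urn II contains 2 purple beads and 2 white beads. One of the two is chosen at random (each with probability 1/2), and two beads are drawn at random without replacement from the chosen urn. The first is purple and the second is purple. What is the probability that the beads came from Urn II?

5/23

P(E | Urn I) = 3/5; P(E | Urn II) = 1/6.
P(E) = 1/2·3/5 + 1/2·1/6 = 23/60.
By Bayes' rule, P(Urn II | E) = 1/12 / 23/60 = 5/23 ≈ 0.2174.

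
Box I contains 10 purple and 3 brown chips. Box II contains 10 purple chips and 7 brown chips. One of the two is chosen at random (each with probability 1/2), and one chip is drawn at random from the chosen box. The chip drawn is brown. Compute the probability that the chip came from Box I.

51/142

P(brown | Box I) = 3/13; P(brown | Box II) = 7/17.
P(brown) = 1/2·3/13 + 1/2·7/17 = 71/221.
By Bayes' rule, P(Box I | brown) = 3/26 / 71/221 = 51/142 ≈ 0.3592.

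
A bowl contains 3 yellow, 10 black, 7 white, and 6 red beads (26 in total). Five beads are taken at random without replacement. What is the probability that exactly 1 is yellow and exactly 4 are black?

63/6578

Unordered draws without replacement: count favorable combinations over C(26,5).
Favorable = C(3,1) · C(10,4) · C(7,0) · C(6,0) = 630; total = C(26,5) = 65780.
P = 630/65780 = 63/6578 ≈ 0.0096.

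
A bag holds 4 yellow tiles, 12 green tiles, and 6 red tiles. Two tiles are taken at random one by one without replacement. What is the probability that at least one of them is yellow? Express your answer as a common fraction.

Use the complement: P(at least one yellow) = 1 − P(no yellow).
P(none) = C(18,2)/C(22,2) = 153/231.
So P = 1 − 153/231 = 26/77 ≈ 0.3377.

26/77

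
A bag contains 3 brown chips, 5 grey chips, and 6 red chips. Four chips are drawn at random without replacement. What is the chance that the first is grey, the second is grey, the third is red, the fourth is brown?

15/1001

Multiply the conditional probability of each draw in order, without replacement, so each draw removes one from its color and from the total.
P = (5/14) · (4/13) · (6/12) · (3/11) = 15/1001 ≈ 0.0150.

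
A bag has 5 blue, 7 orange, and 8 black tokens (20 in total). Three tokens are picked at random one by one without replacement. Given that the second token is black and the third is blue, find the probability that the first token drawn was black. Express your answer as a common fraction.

7/18

P(first=black and the second token is black and the third is blue) = (8/20)·(7/19)·(5/18) = 7/171.
P(E) = Σ over first color = 4/171 + 7/171 + 7/171 = 2/19.
By Bayes, P(first=black | E) = 7/171 / 2/19 = 7/18 ≈ 0.3889.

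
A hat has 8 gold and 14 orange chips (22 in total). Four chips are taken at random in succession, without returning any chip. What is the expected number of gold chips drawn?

By linearity of expectation, E[X] = Σ P(draw i is gold); by symmetry each draw (even without replacement) has P(gold) = 8/22.
E[X] = 4 · 8/22 = 16/11 ≈ 1.4545.

16/11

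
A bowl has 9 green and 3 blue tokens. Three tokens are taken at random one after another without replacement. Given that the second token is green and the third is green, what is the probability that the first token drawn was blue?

3/10

P(first=blue and the second token is green and the third is green) = (3/12)·(9/11)·(8/10) = 9/55.
P(E) = Σ over first color = 21/55 + 9/55 = 6/11.
By Bayes, P(first=blue | E) = 9/55 / 6/11 = 3/10 ≈ 0.3000.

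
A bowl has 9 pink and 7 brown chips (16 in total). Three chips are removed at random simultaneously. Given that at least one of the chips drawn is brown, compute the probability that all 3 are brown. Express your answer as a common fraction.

P(all 3 brown) = C(7,3)/C(16,3) = 1/16; P(at least one brown) = 1 − C(9,3)/C(16,3) = 17/20.
Since 'all 3 brown' ⊆ 'at least one brown', P(all 3 | at least one) = 1/16 / 17/20 = 5/68 ≈ 0.0735.

5/68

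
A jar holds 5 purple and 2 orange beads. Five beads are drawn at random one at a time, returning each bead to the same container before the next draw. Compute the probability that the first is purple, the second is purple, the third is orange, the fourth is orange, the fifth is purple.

Multiply the conditional probability of each draw in order, with replacement (the composition resets each draw).
P = (5/7) · (5/7) · (2/7) · (2/7) · (5/7) = 500/16807 ≈ 0.0297.

500/16807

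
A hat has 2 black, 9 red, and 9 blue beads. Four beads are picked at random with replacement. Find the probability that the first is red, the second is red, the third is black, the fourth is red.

Multiply the conditional probability of each draw in order, with replacement (the composition resets each draw).
P = (9/20) · (9/20) · (2/20) · (9/20) = 729/80000 ≈ 0.0091.

729/80000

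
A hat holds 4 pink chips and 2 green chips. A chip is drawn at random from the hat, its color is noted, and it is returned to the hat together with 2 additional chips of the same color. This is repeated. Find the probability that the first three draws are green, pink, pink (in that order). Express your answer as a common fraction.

1/10

Track the composition after each reinforcement of +2.
P = (2/6) · (4/8) · (6/10) = 1/10 ≈ 0.1000.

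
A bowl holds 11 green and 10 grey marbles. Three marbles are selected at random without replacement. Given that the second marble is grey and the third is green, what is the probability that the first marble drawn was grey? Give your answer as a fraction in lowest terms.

9/19

P(first=grey and the second marble is grey and the third is green) = (10/21)·(9/20)·(11/19) = 33/266.
P(E) = Σ over first color = 55/399 + 33/266 = 11/42.
By Bayes, P(first=grey | E) = 33/266 / 11/42 = 9/19 ≈ 0.4737.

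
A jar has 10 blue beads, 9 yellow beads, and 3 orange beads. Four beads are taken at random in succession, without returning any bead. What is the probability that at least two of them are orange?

Sum the hypergeometric tail for j = 2,…,3 orange beads.
Favorable = C(3,2)·C(19,2) + C(3,3)·C(19,1) = 532; total = C(22,4) = 7315.
P = 532/7315 = 4/55 ≈ 0.0727.

4/55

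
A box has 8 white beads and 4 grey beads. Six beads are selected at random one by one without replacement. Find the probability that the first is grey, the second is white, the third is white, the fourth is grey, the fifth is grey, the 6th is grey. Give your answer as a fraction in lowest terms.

1/495

Multiply the conditional probability of each draw in order, without replacement, so each draw removes one from its color and from the total.
P = (4/12) · (8/11) · (7/10) · (3/9) · (2/8) · (1/7) = 1/495 ≈ 0.0020.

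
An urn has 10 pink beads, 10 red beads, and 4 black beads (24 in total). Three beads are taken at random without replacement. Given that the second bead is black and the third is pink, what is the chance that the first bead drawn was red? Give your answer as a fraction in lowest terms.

P(first=red and the second bead is black and the third is pink) = (10/24)·(4/23)·(10/22) = 25/759.
P(E) = Σ over first color = 15/506 + 25/759 + 5/506 = 5/69.
By Bayes, P(first=red | E) = 25/759 / 5/69 = 5/11 ≈ 0.4545.

5/11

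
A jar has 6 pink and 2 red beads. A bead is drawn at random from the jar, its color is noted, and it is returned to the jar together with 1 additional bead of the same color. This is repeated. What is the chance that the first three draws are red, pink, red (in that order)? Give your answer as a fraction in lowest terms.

Track the composition after each reinforcement of +1.
P = (2/8) · (6/9) · (3/10) = 1/20 ≈ 0.0500.

1/20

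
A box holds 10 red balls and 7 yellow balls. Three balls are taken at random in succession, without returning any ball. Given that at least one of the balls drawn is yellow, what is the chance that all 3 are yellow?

P(all 3 yellow) = C(7,3)/C(17,3) = 7/136; P(at least one yellow) = 1 − C(10,3)/C(17,3) = 14/17.
Since 'all 3 yellow' ⊆ 'at least one yellow', P(all 3 | at least one) = 7/136 / 14/17 = 1/16 ≈ 0.0625.

1/16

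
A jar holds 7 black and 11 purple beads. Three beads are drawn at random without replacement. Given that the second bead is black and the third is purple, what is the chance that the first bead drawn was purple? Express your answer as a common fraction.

5/8

P(first=purple and the second bead is black and the third is purple) = (11/18)·(7/17)·(10/16) = 385/2448.
P(E) = Σ over first color = 77/816 + 385/2448 = 77/306.
By Bayes, P(first=purple | E) = 385/2448 / 77/306 = 5/8 ≈ 0.6250.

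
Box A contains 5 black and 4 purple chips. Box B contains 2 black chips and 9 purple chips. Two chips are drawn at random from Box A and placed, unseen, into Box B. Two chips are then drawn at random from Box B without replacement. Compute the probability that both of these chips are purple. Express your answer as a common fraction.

265/468

Condition on how many of the transferred chips are purple (from Box A: 4 purple of 9; then Box B has 13 total).
  0 purple: C(4,0)C(5,2)/C(9,2) = 5/18; then P = C(9,2)/C(13,2) = 6/13
  1 purple: C(4,1)C(5,1)/C(9,2) = 5/9; then P = C(10,2)/C(13,2) = 15/26
  2 purple: C(4,2)C(5,0)/C(9,2) = 1/6; then P = C(11,2)/C(13,2) = 55/78
P(both purple) = 265/468 ≈ 0.5662.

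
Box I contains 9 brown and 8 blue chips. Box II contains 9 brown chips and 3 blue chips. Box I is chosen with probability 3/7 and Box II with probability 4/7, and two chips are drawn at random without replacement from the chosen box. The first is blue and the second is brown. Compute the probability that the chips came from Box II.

34/67

P(E | Box I) = 9/34; P(E | Box II) = 9/44.
P(E) = 3/7·9/34 + 4/7·9/44 = 603/2618.
By Bayes' rule, P(Box II | E) = 9/77 / 603/2618 = 34/67 ≈ 0.5075.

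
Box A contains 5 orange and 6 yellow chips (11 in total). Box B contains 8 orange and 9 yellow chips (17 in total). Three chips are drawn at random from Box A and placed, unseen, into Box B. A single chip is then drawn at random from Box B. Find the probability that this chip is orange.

103/220

Condition on how many of the transferred chips are orange (from Box A: 5 orange of 11; then Box B has 20 total).
  0 orange: C(5,0)C(6,3)/C(11,3) = 4/33; then P = 8/20
  1 orange: C(5,1)C(6,2)/C(11,3) = 5/11; then P = 9/20
  2 orange: C(5,2)C(6,1)/C(11,3) = 4/11; then P = 10/20
  3 orange: C(5,3)C(6,0)/C(11,3) = 2/33; then P = 11/20
P(orange from Box B) = 103/220 ≈ 0.4682.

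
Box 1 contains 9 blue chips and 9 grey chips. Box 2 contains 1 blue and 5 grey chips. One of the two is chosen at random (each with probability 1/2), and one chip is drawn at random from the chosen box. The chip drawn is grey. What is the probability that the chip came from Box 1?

3/8

P(grey | Box 1) = 1/2; P(grey | Box 2) = 5/6.
P(grey) = 1/2·1/2 + 1/2·5/6 = 2/3.
By Bayes' rule, P(Box 1 | grey) = 1/4 / 2/3 = 3/8 ≈ 0.3750.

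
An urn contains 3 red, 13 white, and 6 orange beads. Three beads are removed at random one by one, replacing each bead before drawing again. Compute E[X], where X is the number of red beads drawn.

By linearity of expectation, E[X] = Σ P(draw i is red); each independent draw has P(red) = 3/22.
E[X] = 3 · 3/22 = 9/22 ≈ 0.4091.

9/22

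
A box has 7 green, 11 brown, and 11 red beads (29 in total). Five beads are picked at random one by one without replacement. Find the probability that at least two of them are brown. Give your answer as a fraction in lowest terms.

Sum the hypergeometric tail for j = 2,…,5 brown beads.
Favorable = C(11,2)·C(18,3) + C(11,3)·C(18,2) + C(11,4)·C(18,1) + C(11,5)·C(18,0) = 76527; total = C(29,5) = 118755.
P = 76527/118755 = 8503/13195 ≈ 0.6444.

8503/13195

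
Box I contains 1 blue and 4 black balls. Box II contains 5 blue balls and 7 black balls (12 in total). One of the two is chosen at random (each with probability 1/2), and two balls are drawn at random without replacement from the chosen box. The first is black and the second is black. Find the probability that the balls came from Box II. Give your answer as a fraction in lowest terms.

P(E | Box I) = 3/5; P(E | Box II) = 7/22.
P(E) = 1/2·3/5 + 1/2·7/22 = 101/220.
By Bayes' rule, P(Box II | E) = 7/44 / 101/220 = 35/101 ≈ 0.3465.

35/101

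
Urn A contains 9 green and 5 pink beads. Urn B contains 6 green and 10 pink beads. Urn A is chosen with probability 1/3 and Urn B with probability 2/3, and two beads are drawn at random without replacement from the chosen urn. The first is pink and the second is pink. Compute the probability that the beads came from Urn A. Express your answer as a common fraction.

40/313

P(E | Urn A) = 10/91; P(E | Urn B) = 3/8.
P(E) = 1/3·10/91 + 2/3·3/8 = 313/1092.
By Bayes' rule, P(Urn A | E) = 10/273 / 313/1092 = 40/313 ≈ 0.1278.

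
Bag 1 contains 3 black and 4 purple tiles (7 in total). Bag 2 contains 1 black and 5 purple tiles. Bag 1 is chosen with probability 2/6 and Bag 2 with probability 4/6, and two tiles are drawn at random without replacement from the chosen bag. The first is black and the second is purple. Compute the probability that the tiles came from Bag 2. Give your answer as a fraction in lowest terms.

7/13

P(E | Bag 1) = 2/7; P(E | Bag 2) = 1/6.
P(E) = 1/3·2/7 + 2/3·1/6 = 13/63.
By Bayes' rule, P(Bag 2 | E) = 1/9 / 13/63 = 7/13 ≈ 0.5385.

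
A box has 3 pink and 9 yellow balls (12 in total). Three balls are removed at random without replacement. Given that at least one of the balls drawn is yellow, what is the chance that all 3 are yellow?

P(all 3 yellow) = C(9,3)/C(12,3) = 21/55; P(at least one yellow) = 1 − C(3,3)/C(12,3) = 219/220.
Since 'all 3 yellow' ⊆ 'at least one yellow', P(all 3 | at least one) = 21/55 / 219/220 = 28/73 ≈ 0.3836.

28/73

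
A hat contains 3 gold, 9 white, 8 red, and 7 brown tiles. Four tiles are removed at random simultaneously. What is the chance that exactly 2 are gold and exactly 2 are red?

14/2925

Unordered draws without replacement: count favorable combinations over C(27,4).
Favorable = C(3,2) · C(9,0) · C(8,2) · C(7,0) = 84; total = C(27,4) = 17550.
P = 84/17550 = 14/2925 ≈ 0.0048.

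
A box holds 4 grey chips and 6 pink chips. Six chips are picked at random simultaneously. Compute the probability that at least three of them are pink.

13/14

Sum the hypergeometric tail for j = 3,…,6 pink chips.
Favorable = C(6,3)·C(4,3) + C(6,4)·C(4,2) + C(6,5)·C(4,1) + C(6,6)·C(4,0) = 195; total = C(10,6) = 210.
P = 195/210 = 13/14 ≈ 0.9286.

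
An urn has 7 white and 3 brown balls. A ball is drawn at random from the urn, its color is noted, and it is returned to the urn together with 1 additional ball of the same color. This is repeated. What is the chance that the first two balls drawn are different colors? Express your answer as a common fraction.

21/55

Either white then brown, or brown then white; after the first draw the total is 11.
P = (7/10)·(3/11) + (3/10)·(7/11) = 21/55 ≈ 0.3818.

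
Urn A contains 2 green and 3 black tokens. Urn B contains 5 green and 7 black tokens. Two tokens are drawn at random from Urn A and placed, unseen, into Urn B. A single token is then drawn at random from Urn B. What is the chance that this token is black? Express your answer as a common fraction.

Condition on how many of the transferred tokens are black (from Urn A: 3 black of 5; then Urn B has 14 total).
  0 black: C(3,0)C(2,2)/C(5,2) = 1/10; then P = 7/14
  1 black: C(3,1)C(2,1)/C(5,2) = 3/5; then P = 8/14
  2 black: C(3,2)C(2,0)/C(5,2) = 3/10; then P = 9/14
P(black from Urn B) = 41/70 ≈ 0.5857.

41/70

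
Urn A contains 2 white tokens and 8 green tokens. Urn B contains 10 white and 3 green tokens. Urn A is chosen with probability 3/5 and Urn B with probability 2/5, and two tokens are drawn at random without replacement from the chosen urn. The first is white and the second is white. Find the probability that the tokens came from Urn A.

13/238

P(E | Urn A) = 1/45; P(E | Urn B) = 15/26.
P(E) = 3/5·1/45 + 2/5·15/26 = 238/975.
By Bayes' rule, P(Urn A | E) = 1/75 / 238/975 = 13/238 ≈ 0.0546.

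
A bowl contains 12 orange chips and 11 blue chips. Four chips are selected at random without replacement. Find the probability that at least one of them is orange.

Use the complement: P(at least one orange) = 1 − P(no orange).
P(none) = C(11,4)/C(23,4) = 330/8855.
So P = 1 − 330/8855 = 155/161 ≈ 0.9627.

155/161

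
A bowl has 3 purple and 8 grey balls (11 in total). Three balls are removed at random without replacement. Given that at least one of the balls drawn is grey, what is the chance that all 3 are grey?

P(all 3 grey) = C(8,3)/C(11,3) = 56/165; P(at least one grey) = 1 − C(3,3)/C(11,3) = 164/165.
Since 'all 3 grey' ⊆ 'at least one grey', P(all 3 | at least one) = 56/165 / 164/165 = 14/41 ≈ 0.3415.

14/41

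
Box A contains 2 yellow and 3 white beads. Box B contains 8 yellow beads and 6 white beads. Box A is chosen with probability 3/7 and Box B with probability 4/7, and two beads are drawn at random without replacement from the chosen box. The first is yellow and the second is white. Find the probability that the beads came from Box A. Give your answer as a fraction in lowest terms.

273/593

P(E | Box A) = 3/10; P(E | Box B) = 24/91.
P(E) = 3/7·3/10 + 4/7·24/91 = 1779/6370.
By Bayes' rule, P(Box A | E) = 9/70 / 1779/6370 = 273/593 ≈ 0.4604.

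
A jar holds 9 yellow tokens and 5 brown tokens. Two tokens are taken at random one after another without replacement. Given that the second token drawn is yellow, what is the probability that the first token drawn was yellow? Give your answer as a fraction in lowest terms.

P(first=yellow and the second token drawn is yellow) = (9/14)·(8/13) = 36/91.
P(the second token drawn is yellow) = Σ over first color = 36/91 + 45/182 = 9/14.
By Bayes, P(first=yellow | the second token drawn is yellow) = 36/91 / 9/14 = 8/13 ≈ 0.6154.

8/13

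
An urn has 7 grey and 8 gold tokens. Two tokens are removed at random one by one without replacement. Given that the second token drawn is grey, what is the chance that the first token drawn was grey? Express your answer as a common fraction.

P(first=grey and the second token drawn is grey) = (7/15)·(6/14) = 1/5.
P(the second token drawn is grey) = Σ over first color = 1/5 + 4/15 = 7/15.
By Bayes, P(first=grey | the second token drawn is grey) = 1/5 / 7/15 = 3/7 ≈ 0.4286.

3/7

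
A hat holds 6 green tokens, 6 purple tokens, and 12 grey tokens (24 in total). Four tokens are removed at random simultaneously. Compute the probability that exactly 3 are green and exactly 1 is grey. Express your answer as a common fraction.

Unordered draws without replacement: count favorable combinations over C(24,4).
Favorable = C(6,3) · C(6,0) · C(12,1) = 240; total = C(24,4) = 10626.
P = 240/10626 = 40/1771 ≈ 0.0226.

40/1771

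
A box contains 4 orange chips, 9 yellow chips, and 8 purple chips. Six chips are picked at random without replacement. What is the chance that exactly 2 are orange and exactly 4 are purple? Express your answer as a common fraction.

Unordered draws without replacement: count favorable combinations over C(21,6).
Favorable = C(4,2) · C(9,0) · C(8,4) = 420; total = C(21,6) = 54264.
P = 420/54264 = 5/646 ≈ 0.0077.

5/646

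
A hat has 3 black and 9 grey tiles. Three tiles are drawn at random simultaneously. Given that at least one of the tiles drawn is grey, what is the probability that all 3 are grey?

28/73

P(all 3 grey) = C(9,3)/C(12,3) = 21/55; P(at least one grey) = 1 − C(3,3)/C(12,3) = 219/220.
Since 'all 3 grey' ⊆ 'at least one grey', P(all 3 | at least one) = 21/55 / 219/220 = 28/73 ≈ 0.3836.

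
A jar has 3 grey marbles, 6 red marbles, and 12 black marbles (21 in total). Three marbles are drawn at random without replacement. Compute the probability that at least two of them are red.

Sum the hypergeometric tail for j = 2,…,3 red marbles.
Favorable = C(6,2)·C(15,1) + C(6,3)·C(15,0) = 245; total = C(21,3) = 1330.
P = 245/1330 = 7/38 ≈ 0.1842.

7/38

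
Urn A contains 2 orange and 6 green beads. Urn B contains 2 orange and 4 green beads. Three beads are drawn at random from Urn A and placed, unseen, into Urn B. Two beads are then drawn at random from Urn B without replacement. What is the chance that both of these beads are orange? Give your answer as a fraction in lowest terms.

Condition on how many of the transferred beads are orange (from Urn A: 2 orange of 8; then Urn B has 9 total).
  0 orange: C(2,0)C(6,3)/C(8,3) = 5/14; then P = C(2,2)/C(9,2) = 1/36
  1 orange: C(2,1)C(6,2)/C(8,3) = 15/28; then P = C(3,2)/C(9,2) = 1/12
  2 orange: C(2,2)C(6,1)/C(8,3) = 3/28; then P = C(4,2)/C(9,2) = 1/6
P(both orange) = 73/1008 ≈ 0.0724.

73/1008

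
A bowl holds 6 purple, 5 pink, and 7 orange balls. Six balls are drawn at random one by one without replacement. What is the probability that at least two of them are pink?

267/476

Sum the hypergeometric tail for j = 2,…,5 pink balls.
Favorable = C(5,2)·C(13,4) + C(5,3)·C(13,3) + C(5,4)·C(13,2) + C(5,5)·C(13,1) = 10413; total = C(18,6) = 18564.
P = 10413/18564 = 267/476 ≈ 0.5609.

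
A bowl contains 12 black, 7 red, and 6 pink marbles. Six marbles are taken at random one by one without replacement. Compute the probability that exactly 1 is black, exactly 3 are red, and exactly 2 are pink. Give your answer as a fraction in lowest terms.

Unordered draws without replacement: count favorable combinations over C(25,6).
Favorable = C(12,1) · C(7,3) · C(6,2) = 6300; total = C(25,6) = 177100.
P = 6300/177100 = 9/253 ≈ 0.0356.

9/253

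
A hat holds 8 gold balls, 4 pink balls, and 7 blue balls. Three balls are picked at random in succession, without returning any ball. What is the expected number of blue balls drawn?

By linearity of expectation, E[X] = Σ P(draw i is blue); by symmetry each draw (even without replacement) has P(blue) = 7/19.
E[X] = 3 · 7/19 = 21/19 ≈ 1.1053.

21/19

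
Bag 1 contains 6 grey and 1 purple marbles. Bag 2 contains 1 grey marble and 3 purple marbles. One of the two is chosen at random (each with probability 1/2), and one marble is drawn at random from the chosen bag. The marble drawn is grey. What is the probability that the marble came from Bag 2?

7/31

P(grey | Bag 1) = 6/7; P(grey | Bag 2) = 1/4.
P(grey) = 1/2·6/7 + 1/2·1/4 = 31/56.
By Bayes' rule, P(Bag 2 | grey) = 1/8 / 31/56 = 7/31 ≈ 0.2258.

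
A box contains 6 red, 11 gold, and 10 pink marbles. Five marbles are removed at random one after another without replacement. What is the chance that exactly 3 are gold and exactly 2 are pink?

Unordered draws without replacement: count favorable combinations over C(27,5).
Favorable = C(6,0) · C(11,3) · C(10,2) = 7425; total = C(27,5) = 80730.
P = 7425/80730 = 55/598 ≈ 0.0920.

55/598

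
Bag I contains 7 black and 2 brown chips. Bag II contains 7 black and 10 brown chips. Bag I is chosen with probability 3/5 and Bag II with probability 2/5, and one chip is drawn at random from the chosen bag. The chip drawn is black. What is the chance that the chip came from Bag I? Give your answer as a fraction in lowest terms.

17/23

P(black | Bag I) = 7/9; P(black | Bag II) = 7/17.
P(black) = 3/5·7/9 + 2/5·7/17 = 161/255.
By Bayes' rule, P(Bag I | black) = 7/15 / 161/255 = 17/23 ≈ 0.7391.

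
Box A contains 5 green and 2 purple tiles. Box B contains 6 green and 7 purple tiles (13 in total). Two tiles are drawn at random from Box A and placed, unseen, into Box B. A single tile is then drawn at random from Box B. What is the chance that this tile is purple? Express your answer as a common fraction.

Condition on how many of the transferred tiles are purple (from Box A: 2 purple of 7; then Box B has 15 total).
  0 purple: C(2,0)C(5,2)/C(7,2) = 10/21; then P = 7/15
  1 purple: C(2,1)C(5,1)/C(7,2) = 10/21; then P = 8/15
  2 purple: C(2,2)C(5,0)/C(7,2) = 1/21; then P = 9/15
P(purple from Box B) = 53/105 ≈ 0.5048.

53/105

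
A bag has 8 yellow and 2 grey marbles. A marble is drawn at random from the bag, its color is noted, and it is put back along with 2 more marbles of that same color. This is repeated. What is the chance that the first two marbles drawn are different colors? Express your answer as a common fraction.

4/15

Either yellow then grey, or grey then yellow; after the first draw the total is 12.
P = (8/10)·(2/12) + (2/10)·(8/12) = 4/15 ≈ 0.2667.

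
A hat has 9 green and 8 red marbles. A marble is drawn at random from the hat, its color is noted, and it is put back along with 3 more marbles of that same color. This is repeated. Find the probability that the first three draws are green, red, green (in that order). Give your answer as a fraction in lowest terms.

Track the composition after each reinforcement of +3.
P = (9/17) · (8/20) · (12/23) = 216/1955 ≈ 0.1105.

216/1955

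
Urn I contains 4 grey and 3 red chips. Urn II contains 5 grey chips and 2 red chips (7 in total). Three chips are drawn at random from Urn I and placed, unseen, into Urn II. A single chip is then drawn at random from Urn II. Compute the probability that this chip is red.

Condition on how many of the transferred chips are red (from Urn I: 3 red of 7; then Urn II has 10 total).
  0 red: C(3,0)C(4,3)/C(7,3) = 4/35; then P = 2/10
  1 red: C(3,1)C(4,2)/C(7,3) = 18/35; then P = 3/10
  2 red: C(3,2)C(4,1)/C(7,3) = 12/35; then P = 4/10
  3 red: C(3,3)C(4,0)/C(7,3) = 1/35; then P = 5/10
P(red from Urn II) = 23/70 ≈ 0.3286.

23/70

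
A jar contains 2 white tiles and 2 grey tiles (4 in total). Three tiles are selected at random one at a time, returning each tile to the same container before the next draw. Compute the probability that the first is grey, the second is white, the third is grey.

1/8

Multiply the conditional probability of each draw in order, with replacement (the composition resets each draw).
P = (2/4) · (2/4) · (2/4) = 1/8 ≈ 0.1250.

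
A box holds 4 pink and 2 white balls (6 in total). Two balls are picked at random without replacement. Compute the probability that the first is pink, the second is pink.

Multiply the conditional probability of each draw in order, without replacement, so each draw removes one from its color and from the total.
P = (4/6) · (3/5) = 2/5 ≈ 0.4000.

2/5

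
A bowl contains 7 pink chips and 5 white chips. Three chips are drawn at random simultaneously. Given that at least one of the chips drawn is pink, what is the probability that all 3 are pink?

1/6

P(all 3 pink) = C(7,3)/C(12,3) = 7/44; P(at least one pink) = 1 − C(5,3)/C(12,3) = 21/22.
Since 'all 3 pink' ⊆ 'at least one pink', P(all 3 | at least one) = 7/44 / 21/22 = 1/6 ≈ 0.1667.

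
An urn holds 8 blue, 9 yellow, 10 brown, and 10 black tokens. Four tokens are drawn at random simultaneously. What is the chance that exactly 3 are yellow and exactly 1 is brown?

8/629

Unordered draws without replacement: count favorable combinations over C(37,4).
Favorable = C(8,0) · C(9,3) · C(10,1) · C(10,0) = 840; total = C(37,4) = 66045.
P = 840/66045 = 8/629 ≈ 0.0127.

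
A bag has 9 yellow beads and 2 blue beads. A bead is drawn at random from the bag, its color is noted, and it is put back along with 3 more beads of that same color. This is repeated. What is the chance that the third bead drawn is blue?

Sum over the four possibilities for the first two draws (blue/not-blue each), tracking how the blue count and total change by +3 per draw.
P(third is blue) = 2/11 ≈ 0.1818. (In a Pólya urn every draw has the same marginal probability 2/11.)

2/11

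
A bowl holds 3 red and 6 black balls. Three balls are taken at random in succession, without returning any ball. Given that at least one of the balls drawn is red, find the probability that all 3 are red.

1/64

P(all 3 red) = C(3,3)/C(9,3) = 1/84; P(at least one red) = 1 − C(6,3)/C(9,3) = 16/21.
Since 'all 3 red' ⊆ 'at least one red', P(all 3 | at least one) = 1/84 / 16/21 = 1/64 ≈ 0.0156.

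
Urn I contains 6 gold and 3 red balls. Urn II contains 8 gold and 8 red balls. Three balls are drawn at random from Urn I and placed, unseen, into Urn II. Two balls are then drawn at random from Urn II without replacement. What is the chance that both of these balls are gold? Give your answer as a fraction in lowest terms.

181/684

Condition on how many of the transferred balls are gold (from Urn I: 6 gold of 9; then Urn II has 19 total).
  0 gold: C(6,0)C(3,3)/C(9,3) = 1/84; then P = C(8,2)/C(19,2) = 28/171
  1 gold: C(6,1)C(3,2)/C(9,3) = 3/14; then P = C(9,2)/C(19,2) = 4/19
  2 gold: C(6,2)C(3,1)/C(9,3) = 15/28; then P = C(10,2)/C(19,2) = 5/19
  3 gold: C(6,3)C(3,0)/C(9,3) = 5/21; then P = C(11,2)/C(19,2) = 55/171
P(both gold) = 181/684 ≈ 0.2646.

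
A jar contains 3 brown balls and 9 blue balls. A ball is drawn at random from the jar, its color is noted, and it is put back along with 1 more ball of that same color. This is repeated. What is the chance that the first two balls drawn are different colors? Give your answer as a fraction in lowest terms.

Either brown then blue, or blue then brown; after the first draw the total is 13.
P = (3/12)·(9/13) + (9/12)·(3/13) = 9/26 ≈ 0.3462.

9/26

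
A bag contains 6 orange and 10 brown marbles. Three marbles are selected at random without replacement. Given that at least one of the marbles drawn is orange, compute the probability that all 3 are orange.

1/22

P(all 3 orange) = C(6,3)/C(16,3) = 1/28; P(at least one orange) = 1 − C(10,3)/C(16,3) = 11/14.
Since 'all 3 orange' ⊆ 'at least one orange', P(all 3 | at least one) = 1/28 / 11/14 = 1/22 ≈ 0.0455.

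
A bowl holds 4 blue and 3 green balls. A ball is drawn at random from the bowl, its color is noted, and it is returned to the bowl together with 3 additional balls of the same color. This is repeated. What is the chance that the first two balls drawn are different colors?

12/35

Either green then blue, or blue then green; after the first draw the total is 10.
P = (3/7)·(4/10) + (4/7)·(3/10) = 12/35 ≈ 0.3429.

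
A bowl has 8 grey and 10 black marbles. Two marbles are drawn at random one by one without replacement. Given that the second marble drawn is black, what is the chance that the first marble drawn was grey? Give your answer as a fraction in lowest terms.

8/17

P(first=grey and the second marble drawn is black) = (8/18)·(10/17) = 40/153.
P(the second marble drawn is black) = Σ over first color = 40/153 + 5/17 = 5/9.
By Bayes, P(first=grey | the second marble drawn is black) = 40/153 / 5/9 = 8/17 ≈ 0.4706.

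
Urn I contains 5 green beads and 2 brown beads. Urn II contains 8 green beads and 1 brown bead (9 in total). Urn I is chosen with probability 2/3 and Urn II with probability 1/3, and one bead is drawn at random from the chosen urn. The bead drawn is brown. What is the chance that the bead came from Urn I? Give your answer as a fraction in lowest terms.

P(brown | Urn I) = 2/7; P(brown | Urn II) = 1/9.
P(brown) = 2/3·2/7 + 1/3·1/9 = 43/189.
By Bayes' rule, P(Urn I | brown) = 4/21 / 43/189 = 36/43 ≈ 0.8372.

36/43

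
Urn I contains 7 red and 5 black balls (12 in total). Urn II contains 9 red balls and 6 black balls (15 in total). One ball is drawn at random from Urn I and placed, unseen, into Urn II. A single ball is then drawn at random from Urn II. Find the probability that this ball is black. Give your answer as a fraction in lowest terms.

Condition on how many of the transferred balls are black (from Urn I: 5 black of 12; then Urn II has 16 total).
  0 black: C(5,0)C(7,1)/C(12,1) = 7/12; then P = 6/16
  1 black: C(5,1)C(7,0)/C(12,1) = 5/12; then P = 7/16
P(black from Urn II) = 77/192 ≈ 0.4010.

77/192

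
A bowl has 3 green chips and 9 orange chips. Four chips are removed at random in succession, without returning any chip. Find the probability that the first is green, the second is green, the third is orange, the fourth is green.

1/220

Multiply the conditional probability of each draw in order, without replacement, so each draw removes one from its color and from the total.
P = (3/12) · (2/11) · (9/10) · (1/9) = 1/220 ≈ 0.0045.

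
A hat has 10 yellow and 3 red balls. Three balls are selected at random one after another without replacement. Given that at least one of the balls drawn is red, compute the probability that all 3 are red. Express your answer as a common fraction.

1/166

P(all 3 red) = C(3,3)/C(13,3) = 1/286; P(at least one red) = 1 − C(10,3)/C(13,3) = 83/143.
Since 'all 3 red' ⊆ 'at least one red', P(all 3 | at least one) = 1/286 / 83/143 = 1/166 ≈ 0.0060.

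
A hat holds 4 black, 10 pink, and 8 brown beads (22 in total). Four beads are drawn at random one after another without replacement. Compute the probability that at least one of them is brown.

Use the complement: P(at least one brown) = 1 − P(no brown).
P(none) = C(14,4)/C(22,4) = 1001/7315.
So P = 1 − 1001/7315 = 82/95 ≈ 0.8632.

82/95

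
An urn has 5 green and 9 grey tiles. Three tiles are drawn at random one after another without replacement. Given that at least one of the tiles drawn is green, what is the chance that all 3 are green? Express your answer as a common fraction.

1/28

P(all 3 green) = C(5,3)/C(14,3) = 5/182; P(at least one green) = 1 − C(9,3)/C(14,3) = 10/13.
Since 'all 3 green' ⊆ 'at least one green', P(all 3 | at least one) = 5/182 / 10/13 = 1/28 ≈ 0.0357.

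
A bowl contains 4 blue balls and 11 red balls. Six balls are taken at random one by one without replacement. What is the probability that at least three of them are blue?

Sum the hypergeometric tail for j = 3,…,4 blue balls.
Favorable = C(4,3)·C(11,3) + C(4,4)·C(11,2) = 715; total = C(15,6) = 5005.
P = 715/5005 = 1/7 ≈ 0.1429.

1/7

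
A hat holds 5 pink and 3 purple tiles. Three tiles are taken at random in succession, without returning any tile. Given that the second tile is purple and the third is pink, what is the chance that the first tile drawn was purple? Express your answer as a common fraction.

P(first=purple and the second tile is purple and the third is pink) = (3/8)·(2/7)·(5/6) = 5/56.
P(E) = Σ over first color = 5/28 + 5/56 = 15/56.
By Bayes, P(first=purple | E) = 5/56 / 15/56 = 1/3 ≈ 0.3333.

1/3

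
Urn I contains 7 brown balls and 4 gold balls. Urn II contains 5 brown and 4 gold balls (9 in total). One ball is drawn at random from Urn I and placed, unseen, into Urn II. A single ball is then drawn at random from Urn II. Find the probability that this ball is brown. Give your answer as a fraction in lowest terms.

31/55

Condition on how many of the transferred balls are brown (from Urn I: 7 brown of 11; then Urn II has 10 total).
  0 brown: C(7,0)C(4,1)/C(11,1) = 4/11; then P = 5/10
  1 brown: C(7,1)C(4,0)/C(11,1) = 7/11; then P = 6/10
P(brown from Urn II) = 31/55 ≈ 0.5636.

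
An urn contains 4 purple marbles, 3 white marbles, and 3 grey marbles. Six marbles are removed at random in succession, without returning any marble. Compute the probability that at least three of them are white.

1/6

Sum the hypergeometric tail for j = 3,…,3 white marbles.
Favorable = C(3,3)·C(7,3) = 35; total = C(10,6) = 210.
P = 35/210 = 1/6 ≈ 0.1667.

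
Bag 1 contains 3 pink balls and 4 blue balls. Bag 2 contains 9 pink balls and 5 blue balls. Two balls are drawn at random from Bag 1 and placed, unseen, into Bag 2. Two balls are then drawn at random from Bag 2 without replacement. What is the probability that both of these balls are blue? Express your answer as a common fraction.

2/15

Condition on how many of the transferred balls are blue (from Bag 1: 4 blue of 7; then Bag 2 has 16 total).
  0 blue: C(4,0)C(3,2)/C(7,2) = 1/7; then P = C(5,2)/C(16,2) = 1/12
  1 blue: C(4,1)C(3,1)/C(7,2) = 4/7; then P = C(6,2)/C(16,2) = 1/8
  2 blue: C(4,2)C(3,0)/C(7,2) = 2/7; then P = C(7,2)/C(16,2) = 7/40
P(both blue) = 2/15 ≈ 0.1333.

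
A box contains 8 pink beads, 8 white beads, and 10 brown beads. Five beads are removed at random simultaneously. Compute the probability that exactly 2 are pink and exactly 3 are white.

392/16445

Unordered draws without replacement: count favorable combinations over C(26,5).
Favorable = C(8,2) · C(8,3) · C(10,0) = 1568; total = C(26,5) = 65780.
P = 1568/65780 = 392/16445 ≈ 0.0238.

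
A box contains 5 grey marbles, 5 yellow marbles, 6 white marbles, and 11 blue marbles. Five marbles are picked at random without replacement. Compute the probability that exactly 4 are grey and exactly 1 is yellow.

Unordered draws without replacement: count favorable combinations over C(27,5).
Favorable = C(5,4) · C(5,1) · C(6,0) · C(11,0) = 25; total = C(27,5) = 80730.
P = 25/80730 = 5/16146 ≈ 0.0003.

5/16146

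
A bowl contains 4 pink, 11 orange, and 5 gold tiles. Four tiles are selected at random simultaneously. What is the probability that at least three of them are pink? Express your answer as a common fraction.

13/969

Sum the hypergeometric tail for j = 3,…,4 pink tiles.
Favorable = C(4,3)·C(16,1) + C(4,4)·C(16,0) = 65; total = C(20,4) = 4845.
P = 65/4845 = 13/969 ≈ 0.0134.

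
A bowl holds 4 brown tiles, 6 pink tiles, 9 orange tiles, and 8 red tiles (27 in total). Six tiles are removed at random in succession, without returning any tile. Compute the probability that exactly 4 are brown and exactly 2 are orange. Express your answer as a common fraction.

2/16445

Unordered draws without replacement: count favorable combinations over C(27,6).
Favorable = C(4,4) · C(6,0) · C(9,2) · C(8,0) = 36; total = C(27,6) = 296010.
P = 36/296010 = 2/16445 ≈ 0.0001.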